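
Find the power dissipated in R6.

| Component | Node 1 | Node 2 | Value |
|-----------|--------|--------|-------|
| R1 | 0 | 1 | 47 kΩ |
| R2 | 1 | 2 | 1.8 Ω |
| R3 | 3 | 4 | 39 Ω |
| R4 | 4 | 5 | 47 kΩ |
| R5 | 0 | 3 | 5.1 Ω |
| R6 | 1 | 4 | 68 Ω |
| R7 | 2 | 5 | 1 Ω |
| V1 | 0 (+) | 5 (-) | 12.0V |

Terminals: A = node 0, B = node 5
Nodal analysis, taking node 5 as the 0 V reference.
Source V1 fixes V_0 = 12 V.
KCL at each unknown node (sum of currents leaving = 0; resistances in Ω):
  Node 1: (V_1 - 12)/47000 + (V_1 - V_2)/1.8 + (V_1 - V_4)/68 = 0
  Node 2: (V_2 - V_1)/1.8 + (V_2 - 0)/1 = 0
  Node 3: (V_3 - V_4)/39 + (V_3 - 12)/5.1 = 0
  Node 4: (V_4 - V_3)/39 + (V_4 - 0)/47000 + (V_4 - V_1)/68 = 0
Collecting terms (coefficients in siemens):
  0.5703·V_1 - 0.5556·V_2 - 0.01471·V_4 = 0.0002553
  1.556·V_2 - 0.5556·V_1 = 0
  0.2217·V_3 - 0.02564·V_4 = 2.353
  0.04037·V_4 - 0.01471·V_1 - 0.02564·V_3 = 0
Solving these 4 simultaneous equations (Gaussian elimination) gives:
  V_1 = 0.2929 V, V_2 = 0.1046 V, V_3 = 11.47 V, V_4 = 7.39 V
I_R6 = (V_1 - V_4)/R6 = (0.2929 - 7.39)/68 = -0.1044 A
P_R6 = I_R6² × R6 = (-0.1044)² × 68 = 0.7408 W

Final answer: 0.7408 W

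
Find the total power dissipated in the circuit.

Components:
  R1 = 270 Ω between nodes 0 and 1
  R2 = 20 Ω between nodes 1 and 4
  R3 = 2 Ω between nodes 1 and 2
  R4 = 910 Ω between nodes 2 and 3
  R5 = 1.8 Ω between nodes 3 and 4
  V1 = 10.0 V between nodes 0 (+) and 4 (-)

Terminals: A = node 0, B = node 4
Nodal analysis, taking node 4 as the 0 V reference.
Source V1 fixes V_0 = 10 V.
KCL at each unknown node (sum of currents leaving = 0; resistances in Ω):
  Node 1: (V_1 - 10)/270 + (V_1 - 0)/20 + (V_1 - V_2)/2 = 0
  Node 2: (V_2 - V_1)/2 + (V_2 - V_3)/910 = 0
  Node 3: (V_3 - V_2)/910 + (V_3 - 0)/1.8 = 0
Collecting terms (coefficients in siemens):
  0.5537·V_1 - 0.5·V_2 = 0.03704
  0.5011·V_2 - 0.5·V_1 - 0.001099·V_3 = 0
  0.5567·V_3 - 0.001099·V_2 = 0
Solving these 3 simultaneous equations (Gaussian elimination) gives:
  V_1 = 0.6759 V, V_2 = 0.6744 V, V_3 = 0.001331 V
Power in each resistor, P = (ΔV)²/R:
  P_R1 = (10 - 0.6759)²/270 = 0.322 W
  P_R2 = (0.6759 - 0)²/20 = 0.02284 W
  P_R3 = (0.6759 - 0.6744)²/2 = 0.000001094 W
  P_R4 = (0.6744 - 0.001331)²/910 = 0.0004978 W
  P_R5 = (0.001331 - 0)²/1.8 = 0.0000009847 W
P_total = P_R1 + P_R2 + P_R3 + P_R4 + P_R5 = 0.3453 W

Final answer: 0.3453 W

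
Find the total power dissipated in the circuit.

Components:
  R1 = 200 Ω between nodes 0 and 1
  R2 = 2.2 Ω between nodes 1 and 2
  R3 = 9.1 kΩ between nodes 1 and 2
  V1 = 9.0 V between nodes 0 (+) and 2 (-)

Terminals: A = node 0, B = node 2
Nodal analysis, taking node 2 as the 0 V reference.
Source V1 fixes V_0 = 9 V.
KCL at each unknown node (sum of currents leaving = 0; resistances in Ω):
  Node 1: (V_1 - 9)/200 + (V_1 - 0)/2.2 + (V_1 - 0)/9100 = 0
Collecting terms: 0.4597 × V_1 = 0.045  =>  V_1 = 0.0979 V
Power in each resistor, P = (ΔV)²/R:
  P_R1 = (9 - 0.0979)²/200 = 0.3962 W
  P_R2 = (0.0979 - 0)²/2.2 = 0.004356 W
  P_R3 = (0.0979 - 0)²/9100 = 0.000001053 W
P_total = P_R1 + P_R2 + P_R3 = 0.4006 W

Final answer: 0.4006 W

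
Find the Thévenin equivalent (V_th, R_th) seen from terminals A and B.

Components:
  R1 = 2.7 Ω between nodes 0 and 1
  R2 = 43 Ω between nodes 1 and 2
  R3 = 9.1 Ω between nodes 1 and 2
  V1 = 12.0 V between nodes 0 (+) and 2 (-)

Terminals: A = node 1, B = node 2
Step 1 — V_th is the open-circuit voltage V_A - V_B (nothing connected across the terminals).
Nodal analysis, taking node 2 as the 0 V reference.
Source V1 fixes V_0 = 12 V.
KCL at each unknown node (sum of currents leaving = 0; resistances in Ω):
  Node 1: (V_1 - 12)/2.7 + (V_1 - 0)/43 + (V_1 - 0)/9.1 = 0
Collecting terms: 0.5035 × V_1 = 4.444  =>  V_1 = 8.827 V
V_th = V_1 - V_2 = 8.827 - 0 = 8.827 V
Step 2 — R_th: zero the source — replace V1 by a short circuit (node 2 merges into node 0) — and find the resistance seen between A (node 1) and B (node 0).
Reduce the network between node 1 (A) and node 0 (B) by series/parallel combination:
  Rp1 = R1 ‖ R2 ‖ R3 (parallel, all between nodes 0 and 1) = 1/(1/2.7 + 1/43 + 1/9.1) = 1.986 Ω
R_th = 1.986 Ω

Final answer: V_th = 8.827 V, R_th = 1.986 Ω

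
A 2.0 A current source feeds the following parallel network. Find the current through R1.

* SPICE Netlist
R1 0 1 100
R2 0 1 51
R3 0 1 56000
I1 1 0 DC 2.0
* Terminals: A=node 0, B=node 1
All resistors sit directly between nodes 0 and 1, so they are in parallel and share one voltage V; the full source current 2 A splits among them.
1/R_par = 1/100 + 1/51 + 1/56000 = 0.02963 S  =>  R_par = 33.75 Ω
V = I × R_par = 2 × 33.75 = 67.51 V
I_R1 = V/R1 = 67.51/100 = 0.6751 A

Final answer: 0.6751 A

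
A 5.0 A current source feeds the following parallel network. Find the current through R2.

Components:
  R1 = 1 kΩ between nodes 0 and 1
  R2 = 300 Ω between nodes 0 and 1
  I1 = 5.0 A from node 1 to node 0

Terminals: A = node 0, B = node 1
All resistors sit directly between nodes 0 and 1, so they are in parallel and share one voltage V; the full source current 5 A splits among them.
1/R_par = 1/1000 + 1/300 = 0.004333 S  =>  R_par = 230.8 Ω
V = I × R_par = 5 × 230.8 = 1154 V
I_R2 = V/R2 = 1154/300 = 3.846 A

Final answer: 3.846 A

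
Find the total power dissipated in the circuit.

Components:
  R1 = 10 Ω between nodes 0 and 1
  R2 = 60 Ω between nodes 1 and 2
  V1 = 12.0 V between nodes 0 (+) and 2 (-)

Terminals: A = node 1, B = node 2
Nodal analysis, taking node 2 as the 0 V reference.
Source V1 fixes V_0 = 12 V.
KCL at each unknown node (sum of currents leaving = 0; resistances in Ω):
  Node 1: (V_1 - 12)/10 + (V_1 - 0)/60 = 0
Collecting terms: 0.1167 × V_1 = 1.2  =>  V_1 = 10.29 V
Power in each resistor, P = (ΔV)²/R:
  P_R1 = (12 - 10.29)²/10 = 0.2939 W
  P_R2 = (10.29 - 0)²/60 = 1.763 W
P_total = P_R1 + P_R2 = 2.057 W

Final answer: 2.057 W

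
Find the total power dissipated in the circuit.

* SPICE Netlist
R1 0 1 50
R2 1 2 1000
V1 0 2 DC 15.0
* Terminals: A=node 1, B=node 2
Nodal analysis, taking node 2 as the 0 V reference.
Source V1 fixes V_0 = 15 V.
KCL at each unknown node (sum of currents leaving = 0; resistances in Ω):
  Node 1: (V_1 - 15)/50 + (V_1 - 0)/1000 = 0
Collecting terms: 0.021 × V_1 = 0.3  =>  V_1 = 14.29 V
Power in each resistor, P = (ΔV)²/R:
  P_R1 = (15 - 14.29)²/50 = 0.0102 W
  P_R2 = (14.29 - 0)²/1000 = 0.2041 W
P_total = P_R1 + P_R2 = 0.2143 W

Final answer: 0.2143 W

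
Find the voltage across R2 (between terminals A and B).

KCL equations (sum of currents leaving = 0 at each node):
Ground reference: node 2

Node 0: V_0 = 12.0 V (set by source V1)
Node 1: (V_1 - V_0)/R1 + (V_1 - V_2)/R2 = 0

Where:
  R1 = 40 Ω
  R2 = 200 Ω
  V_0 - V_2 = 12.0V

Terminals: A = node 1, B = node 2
R1 and R2 are in series across V1 (node 0 → node 1 → node 2), and the output A–B is taken across R2, so this is a voltage divider.
Series current: I = V1/(R1 + R2) = 12/(40 + 200) = 12/240 = 0.05 A
V_R2 = I × R2 = V1 × R2/(R1 + R2) = 12 × 200/240 = 10 V

Final answer: 10 V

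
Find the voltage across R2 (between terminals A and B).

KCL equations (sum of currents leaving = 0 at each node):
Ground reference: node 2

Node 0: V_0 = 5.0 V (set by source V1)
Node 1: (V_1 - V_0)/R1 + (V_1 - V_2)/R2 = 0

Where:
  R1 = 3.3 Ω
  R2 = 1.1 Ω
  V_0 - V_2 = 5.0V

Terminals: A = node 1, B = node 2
R1 and R2 are in series across V1 (node 0 → node 1 → node 2), and the output A–B is taken across R2, so this is a voltage divider.
Series current: I = V1/(R1 + R2) = 5/(3.3 + 1.1) = 5/4.4 = 1.136 A
V_R2 = I × R2 = V1 × R2/(R1 + R2) = 5 × 1.1/4.4 = 1.25 V

Final answer: 1.25 V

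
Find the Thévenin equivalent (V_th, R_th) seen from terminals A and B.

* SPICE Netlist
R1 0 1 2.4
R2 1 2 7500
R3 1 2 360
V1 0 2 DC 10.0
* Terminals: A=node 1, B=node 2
Step 1 — V_th is the open-circuit voltage V_A - V_B (nothing connected across the terminals).
Nodal analysis, taking node 2 as the 0 V reference.
Source V1 fixes V_0 = 10 V.
KCL at each unknown node (sum of currents leaving = 0; resistances in Ω):
  Node 1: (V_1 - 10)/2.4 + (V_1 - 0)/7500 + (V_1 - 0)/360 = 0
Collecting terms: 0.4196 × V_1 = 4.167  =>  V_1 = 9.931 V
V_th = V_1 - V_2 = 9.931 - 0 = 9.931 V
Step 2 — R_th: zero the source — replace V1 by a short circuit (node 2 merges into node 0) — and find the resistance seen between A (node 1) and B (node 0).
Reduce the network between node 1 (A) and node 0 (B) by series/parallel combination:
  Rp1 = R1 ‖ R2 ‖ R3 (parallel, all between nodes 0 and 1) = 1/(1/2.4 + 1/7500 + 1/360) = 2.383 Ω
R_th = 2.383 Ω

Final answer: V_th = 9.931 V, R_th = 2.383 Ω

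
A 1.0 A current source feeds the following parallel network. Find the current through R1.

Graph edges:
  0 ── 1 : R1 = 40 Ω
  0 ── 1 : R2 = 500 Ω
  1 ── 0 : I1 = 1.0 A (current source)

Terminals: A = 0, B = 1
All resistors sit directly between nodes 0 and 1, so they are in parallel and share one voltage V; the full source current 1 A splits among them.
1/R_par = 1/40 + 1/500 = 0.027 S  =>  R_par = 37.04 Ω
V = I × R_par = 1 × 37.04 = 37.04 V
I_R1 = V/R1 = 37.04/40 = 0.9259 A

Final answer: 0.9259 A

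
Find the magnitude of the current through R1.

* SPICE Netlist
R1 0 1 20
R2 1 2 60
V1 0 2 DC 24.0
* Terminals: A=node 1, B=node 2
Nodal analysis, taking node 2 as the 0 V reference.
Source V1 fixes V_0 = 24 V.
KCL at each unknown node (sum of currents leaving = 0; resistances in Ω):
  Node 1: (V_1 - 24)/20 + (V_1 - 0)/60 = 0
Collecting terms: 0.06667 × V_1 = 1.2  =>  V_1 = 18 V
I_R1 = (V_0 - V_1)/R1 = (24 - 18)/20 = 0.3 A
|I_R1| = 0.3 A

Final answer: |I_R1| = 0.3 A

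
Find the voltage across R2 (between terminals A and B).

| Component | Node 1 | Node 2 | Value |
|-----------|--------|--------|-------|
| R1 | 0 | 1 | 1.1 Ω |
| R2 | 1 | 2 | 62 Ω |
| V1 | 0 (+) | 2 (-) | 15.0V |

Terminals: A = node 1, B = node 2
R1 and R2 are in series across V1 (node 0 → node 1 → node 2), and the output A–B is taken across R2, so this is a voltage divider.
Series current: I = V1/(R1 + R2) = 15/(1.1 + 62) = 15/63.1 = 0.2377 A
V_R2 = I × R2 = V1 × R2/(R1 + R2) = 15 × 62/63.1 = 14.74 V

Final answer: 14.74 V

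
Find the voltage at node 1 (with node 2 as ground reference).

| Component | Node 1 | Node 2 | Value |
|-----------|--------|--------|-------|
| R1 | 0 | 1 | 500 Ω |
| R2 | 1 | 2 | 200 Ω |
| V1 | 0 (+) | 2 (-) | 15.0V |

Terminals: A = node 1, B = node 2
Nodal analysis, taking node 2 as the 0 V reference.
Source V1 fixes V_0 = 15 V.
KCL at each unknown node (sum of currents leaving = 0; resistances in Ω):
  Node 1: (V_1 - 15)/500 + (V_1 - 0)/200 = 0
Collecting terms: 0.007 × V_1 = 0.03  =>  V_1 = 4.286 V
The requested potential is V_1 = 4.286 V.

Final answer: V_1 = 4.286 V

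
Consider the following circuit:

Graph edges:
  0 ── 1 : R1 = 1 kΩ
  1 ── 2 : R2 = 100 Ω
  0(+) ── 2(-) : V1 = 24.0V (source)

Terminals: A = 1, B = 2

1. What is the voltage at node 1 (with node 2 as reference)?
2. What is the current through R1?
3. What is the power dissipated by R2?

Nodal analysis, taking node 2 as the 0 V reference.
Source V1 fixes V_0 = 24 V.
KCL at each unknown node (sum of currents leaving = 0; resistances in Ω):
  Node 1: (V_1 - 24)/1000 + (V_1 - 0)/100 = 0
Collecting terms: 0.011 × V_1 = 0.024  =>  V_1 = 2.182 V
Part 1:
  Read off the nodal solution: V_1 = 2.182 V
Part 2:
  I_R1 = (V_0 - V_1)/R1 = (24 - 2.182)/1000 = 0.02182 A
  Magnitude: I_R1 = 0.02182 A
Part 3:
  I_R2 = (V_1 - V_2)/R2 = (2.182 - 0)/100 = 0.02182 A
  P_R2 = I_R2² × R2 = (0.02182)² × 100 = 0.0476 W

Final answers:
1. V_1 = 2.182 V
2. I_R1 = 0.02182 A
3. P_R2 = 0.0476 W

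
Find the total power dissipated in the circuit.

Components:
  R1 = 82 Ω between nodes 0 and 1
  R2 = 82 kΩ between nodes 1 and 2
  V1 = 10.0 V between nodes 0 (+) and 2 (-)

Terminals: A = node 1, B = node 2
Nodal analysis, taking node 2 as the 0 V reference.
Source V1 fixes V_0 = 10 V.
KCL at each unknown node (sum of currents leaving = 0; resistances in Ω):
  Node 1: (V_1 - 10)/82 + (V_1 - 0)/82000 = 0
Collecting terms: 0.01221 × V_1 = 0.122  =>  V_1 = 9.99 V
Power in each resistor, P = (ΔV)²/R:
  P_R1 = (10 - 9.99)²/82 = 0.000001217 W
  P_R2 = (9.99 - 0)²/82000 = 0.001217 W
P_total = P_R1 + P_R2 = 0.001218 W

Final answer: 0.001218 W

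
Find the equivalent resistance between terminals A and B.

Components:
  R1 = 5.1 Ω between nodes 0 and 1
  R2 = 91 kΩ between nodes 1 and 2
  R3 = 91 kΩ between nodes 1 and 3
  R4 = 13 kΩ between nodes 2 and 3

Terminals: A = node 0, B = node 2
Reduce the network between node 0 (A) and node 2 (B) by series/parallel combination:
  Rs1 = R3 + R4 (series, joined only at node 3) = 91000 + 13000 = 104000 Ω
  Rp1 = R2 ‖ Rs1 (parallel, both between nodes 1 and 2) = 1/(1/91000 + 1/104000) = 48530 Ω
  Rs2 = R1 + Rp1 (series, joined only at node 1) = 5.1 + 48530 = 48540 Ω
R_eq = 48.54 kΩ

Final answer: 48.54 kΩ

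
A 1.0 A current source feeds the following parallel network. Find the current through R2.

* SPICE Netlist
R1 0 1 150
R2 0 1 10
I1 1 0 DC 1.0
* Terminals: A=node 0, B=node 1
All resistors sit directly between nodes 0 and 1, so they are in parallel and share one voltage V; the full source current 1 A splits among them.
1/R_par = 1/150 + 1/10 = 0.1067 S  =>  R_par = 9.375 Ω
V = I × R_par = 1 × 9.375 = 9.375 V
I_R2 = V/R2 = 9.375/10 = 0.9375 A

Final answer: 0.9375 A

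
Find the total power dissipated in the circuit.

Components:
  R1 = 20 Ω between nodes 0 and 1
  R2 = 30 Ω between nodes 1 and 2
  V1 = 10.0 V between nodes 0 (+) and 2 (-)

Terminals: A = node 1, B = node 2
Nodal analysis, taking node 2 as the 0 V reference.
Source V1 fixes V_0 = 10 V.
KCL at each unknown node (sum of currents leaving = 0; resistances in Ω):
  Node 1: (V_1 - 10)/20 + (V_1 - 0)/30 = 0
Collecting terms: 0.08333 × V_1 = 0.5  =>  V_1 = 6 V
Power in each resistor, P = (ΔV)²/R:
  P_R1 = (10 - 6)²/20 = 0.8 W
  P_R2 = (6 - 0)²/30 = 1.2 W
P_total = P_R1 + P_R2 = 2 W

Final answer: 2 W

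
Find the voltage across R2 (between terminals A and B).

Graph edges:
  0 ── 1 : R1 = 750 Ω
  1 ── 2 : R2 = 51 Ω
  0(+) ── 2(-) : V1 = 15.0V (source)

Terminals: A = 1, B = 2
R1 and R2 are in series across V1 (node 0 → node 1 → node 2), and the output A–B is taken across R2, so this is a voltage divider.
Series current: I = V1/(R1 + R2) = 15/(750 + 51) = 15/801 = 0.01873 A
V_R2 = I × R2 = V1 × R2/(R1 + R2) = 15 × 51/801 = 0.9551 V

Final answer: 0.9551 V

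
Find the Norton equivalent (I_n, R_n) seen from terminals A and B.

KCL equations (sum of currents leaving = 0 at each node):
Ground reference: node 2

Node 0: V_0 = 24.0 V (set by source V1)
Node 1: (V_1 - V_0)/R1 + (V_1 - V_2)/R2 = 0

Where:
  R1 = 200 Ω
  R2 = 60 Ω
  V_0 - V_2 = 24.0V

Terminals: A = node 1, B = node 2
Find the Thévenin equivalent first; then I_n = V_th/R_th and R_n = R_th.
Step 1 — V_th is the open-circuit voltage V_A - V_B (nothing connected across the terminals).
Nodal analysis, taking node 2 as the 0 V reference.
Source V1 fixes V_0 = 24 V.
KCL at each unknown node (sum of currents leaving = 0; resistances in Ω):
  Node 1: (V_1 - 24)/200 + (V_1 - 0)/60 = 0
Collecting terms: 0.02167 × V_1 = 0.12  =>  V_1 = 5.538 V
V_th = V_1 - V_2 = 5.538 - 0 = 5.538 V
Step 2 — R_th: zero the source — replace V1 by a short circuit (node 2 merges into node 0) — and find the resistance seen between A (node 1) and B (node 0).
Reduce the network between node 1 (A) and node 0 (B) by series/parallel combination:
  Rp1 = R1 ‖ R2 (parallel, both between nodes 0 and 1) = 1/(1/200 + 1/60) = 46.15 Ω
R_th = 46.15 Ω
I_n = V_th/R_th = 5.538/46.15 = 0.12 A, and R_n = R_th = 46.15 Ω

Final answer: I_n = 0.12 A, R_n = 46.15 Ω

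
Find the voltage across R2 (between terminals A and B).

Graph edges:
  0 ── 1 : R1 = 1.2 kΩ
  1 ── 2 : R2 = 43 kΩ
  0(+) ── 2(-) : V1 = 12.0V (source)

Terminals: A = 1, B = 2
R1 and R2 are in series across V1 (node 0 → node 1 → node 2), and the output A–B is taken across R2, so this is a voltage divider.
Series current: I = V1/(R1 + R2) = 12/(1200 + 43000) = 12/44200 = 0.0002715 A
V_R2 = I × R2 = V1 × R2/(R1 + R2) = 12 × 43000/44200 = 11.67 V

Final answer: 11.67 V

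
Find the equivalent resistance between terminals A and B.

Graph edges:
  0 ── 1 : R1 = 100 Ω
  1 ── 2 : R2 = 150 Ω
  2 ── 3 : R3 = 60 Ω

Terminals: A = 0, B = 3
Reduce the network between node 0 (A) and node 3 (B) by series/parallel combination:
  Rs1 = R1 + R2 (series, joined only at node 1) = 100 + 150 = 250 Ω
  Rs2 = R3 + Rs1 (series, joined only at node 2) = 60 + 250 = 310 Ω
R_eq = 310 Ω

Final answer: 310 Ω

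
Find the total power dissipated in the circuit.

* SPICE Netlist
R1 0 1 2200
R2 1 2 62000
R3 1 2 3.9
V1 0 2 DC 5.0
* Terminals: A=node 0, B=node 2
Nodal analysis, taking node 2 as the 0 V reference.
Source V1 fixes V_0 = 5 V.
KCL at each unknown node (sum of currents leaving = 0; resistances in Ω):
  Node 1: (V_1 - 5)/2200 + (V_1 - 0)/62000 + (V_1 - 0)/3.9 = 0
Collecting terms: 0.2569 × V_1 = 0.002273  =>  V_1 = 0.008847 V
Power in each resistor, P = (ΔV)²/R:
  P_R1 = (5 - 0.008847)²/2200 = 0.01132 W
  P_R2 = (0.008847 - 0)²/62000 = 0.000000001263 W
  P_R3 = (0.008847 - 0)²/3.9 = 0.00002007 W
P_total = P_R1 + P_R2 + P_R3 = 0.01134 W

Final answer: 0.01134 W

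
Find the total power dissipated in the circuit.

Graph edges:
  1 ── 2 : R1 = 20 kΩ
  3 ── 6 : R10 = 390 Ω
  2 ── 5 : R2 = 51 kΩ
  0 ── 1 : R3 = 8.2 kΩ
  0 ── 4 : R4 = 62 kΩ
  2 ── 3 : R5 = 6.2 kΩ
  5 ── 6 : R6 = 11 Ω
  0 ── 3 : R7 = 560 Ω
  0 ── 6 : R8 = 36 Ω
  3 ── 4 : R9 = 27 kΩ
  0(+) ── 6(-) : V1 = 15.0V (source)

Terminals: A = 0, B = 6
Nodal analysis, taking node 6 as the 0 V reference.
Source V1 fixes V_0 = 15 V.
KCL at each unknown node (sum of currents leaving = 0; resistances in Ω):
  Node 1: (V_1 - V_2)/20000 + (V_1 - 15)/8200 = 0
  Node 2: (V_2 - V_1)/20000 + (V_2 - V_5)/51000 + (V_2 - V_3)/6200 = 0
  Node 3: (V_3 - V_2)/6200 + (V_3 - 15)/560 + (V_3 - V_4)/27000 + (V_3 - 0)/390 = 0
  Node 4: (V_4 - 15)/62000 + (V_4 - V_3)/27000 = 0
  Node 5: (V_5 - V_2)/51000 + (V_5 - 0)/11 = 0
Collecting terms (coefficients in siemens):
  0.000172·V_1 - 0.00005·V_2 = 0.001829
  0.0002309·V_2 - 0.00005·V_1 - 0.0001613·V_3 - 0.00001961·V_5 = 0
  0.004548·V_3 - 0.0001613·V_2 - 0.00003704·V_4 = 0.02679
  0.00005317·V_4 - 0.00003704·V_3 = 0.0002419
  0.09093·V_5 - 0.00001961·V_2 = 0
Solving these 5 simultaneous equations (Gaussian elimination) gives:
  V_1 = 12.7 V, V_2 = 7.09 V, V_3 = 6.213 V, V_4 = 8.879 V
  V_5 = 0.001529 V
Power in each resistor, P = (ΔV)²/R:
  P_R1 = (12.7 - 7.09)²/20000 = 0.001573 W
  P_R2 = (7.09 - 0.001529)²/51000 = 0.0009853 W
  P_R3 = (15 - 12.7)²/8200 = 0.0006451 W
  P_R4 = (15 - 8.879)²/62000 = 0.0006043 W
  P_R5 = (7.09 - 6.213)²/6200 = 0.0001241 W
  P_R6 = (0.001529 - 0)²/11 = 0.0000002125 W
  P_R7 = (15 - 6.213)²/560 = 0.1379 W
  P_R8 = (15 - 0)²/36 = 6.25 W
  P_R9 = (6.213 - 8.879)²/27000 = 0.0002632 W
  P_R10 = (6.213 - 0)²/390 = 0.09898 W
P_total = P_R1 + P_R2 + P_R3 + P_R4 + P_R5 + P_R6 + P_R7 + P_R8 + P_R9 + P_R10 = 6.491 W

Final answer: 6.491 W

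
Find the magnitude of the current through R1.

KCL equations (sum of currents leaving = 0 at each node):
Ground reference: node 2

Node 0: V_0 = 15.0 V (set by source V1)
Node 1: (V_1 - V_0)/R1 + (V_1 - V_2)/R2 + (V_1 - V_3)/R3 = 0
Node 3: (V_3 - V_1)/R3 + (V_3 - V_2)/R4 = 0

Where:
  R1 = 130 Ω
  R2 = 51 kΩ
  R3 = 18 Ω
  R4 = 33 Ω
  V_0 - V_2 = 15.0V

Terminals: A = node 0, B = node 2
Nodal analysis, taking node 2 as the 0 V reference.
Source V1 fixes V_0 = 15 V.
KCL at each unknown node (sum of currents leaving = 0; resistances in Ω):
  Node 1: (V_1 - 15)/130 + (V_1 - 0)/51000 + (V_1 - V_3)/18 = 0
  Node 3: (V_3 - V_1)/18 + (V_3 - 0)/33 = 0
Collecting terms (coefficients in siemens):
  0.06327·V_1 - 0.05556·V_3 = 0.1154
  0.08586·V_3 - 0.05556·V_1 = 0
Determinant D = (0.06327)(0.08586) - (-0.05556)(-0.05556) = 0.002346
V_1 = [(0.1154)(0.08586) - (-0.05556)(0)]/D = 4.223 V
V_3 = [(0.06327)(0) - (0.1154)(-0.05556)]/D = 2.733 V
I_R1 = (V_0 - V_1)/R1 = (15 - 4.223)/130 = 0.0829 A
|I_R1| = 0.0829 A

Final answer: |I_R1| = 0.0829 A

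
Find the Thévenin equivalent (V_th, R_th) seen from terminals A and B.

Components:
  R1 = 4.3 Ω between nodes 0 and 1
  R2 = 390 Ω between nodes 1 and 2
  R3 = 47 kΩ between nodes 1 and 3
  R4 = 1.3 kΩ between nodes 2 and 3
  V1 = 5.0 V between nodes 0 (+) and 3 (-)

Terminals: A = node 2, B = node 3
Step 1 — V_th is the open-circuit voltage V_A - V_B (nothing connected across the terminals).
Nodal analysis, taking node 3 as the 0 V reference.
Source V1 fixes V_0 = 5 V.
KCL at each unknown node (sum of currents leaving = 0; resistances in Ω):
  Node 1: (V_1 - 5)/4.3 + (V_1 - V_2)/390 + (V_1 - 0)/47000 = 0
  Node 2: (V_2 - V_1)/390 + (V_2 - 0)/1300 = 0
Collecting terms (coefficients in siemens):
  0.2351·V_1 - 0.002564·V_2 = 1.163
  0.003333·V_2 - 0.002564·V_1 = 0
Determinant D = (0.2351)(0.003333) - (-0.002564)(-0.002564) = 0.0007772
V_1 = [(1.163)(0.003333) - (-0.002564)(0)]/D = 4.987 V
V_2 = [(0.2351)(0) - (1.163)(-0.002564)]/D = 3.836 V
V_th = V_2 - V_3 = 3.836 - 0 = 3.836 V
Step 2 — R_th: zero the source — replace V1 by a short circuit (node 3 merges into node 0) — and find the resistance seen between A (node 2) and B (node 0).
Reduce the network between node 2 (A) and node 0 (B) by series/parallel combination:
  Rp1 = R1 ‖ R3 (parallel, both between nodes 0 and 1) = 1/(1/4.3 + 1/47000) = 4.3 Ω
  Rs1 = R2 + Rp1 (series, joined only at node 1) = 390 + 4.3 = 394.3 Ω
  Rp2 = R4 ‖ Rs1 (parallel, both between nodes 0 and 2) = 1/(1/1300 + 1/394.3) = 302.5 Ω
R_th = 302.5 Ω

Final answer: V_th = 3.836 V, R_th = 302.5 Ω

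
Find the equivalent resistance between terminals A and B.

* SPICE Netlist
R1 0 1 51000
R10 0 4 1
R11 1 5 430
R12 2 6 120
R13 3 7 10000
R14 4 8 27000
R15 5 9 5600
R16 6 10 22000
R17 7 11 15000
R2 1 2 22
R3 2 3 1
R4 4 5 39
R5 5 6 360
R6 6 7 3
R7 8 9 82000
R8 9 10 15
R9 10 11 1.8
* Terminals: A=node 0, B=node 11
The network is not a plain series/parallel combination. Inject a 1 A test current into terminal A (node 0) and return it from terminal B (node 11); then R_eq = V_A / (1 A).
Nodal analysis, taking node 11 as the 0 V reference.
Current source I_test pushes 1 A into node 0 and draws it out of node 11.
KCL at each unknown node (sum of currents leaving = 0; resistances in Ω):
  Node 0: (V_0 - V_1)/51000 + (V_0 - V_4)/1 - 1 = 0
  Node 1: (V_1 - V_0)/51000 + (V_1 - V_2)/22 + (V_1 - V_5)/430 = 0
  Node 2: (V_2 - V_1)/22 + (V_2 - V_3)/1 + (V_2 - V_6)/120 = 0
  Node 3: (V_3 - V_2)/1 + (V_3 - V_7)/10000 = 0
  Node 4: (V_4 - V_0)/1 + (V_4 - V_5)/39 + (V_4 - V_8)/27000 = 0
  Node 5: (V_5 - V_1)/430 + (V_5 - V_4)/39 + (V_5 - V_6)/360 + (V_5 - V_9)/5600 = 0
  Node 6: (V_6 - V_2)/120 + (V_6 - V_5)/360 + (V_6 - V_7)/3 + (V_6 - V_10)/22000 = 0
  Node 7: (V_7 - V_3)/10000 + (V_7 - V_6)/3 + (V_7 - 0)/15000 = 0
  Node 8: (V_8 - V_4)/27000 + (V_8 - V_9)/82000 = 0
  Node 9: (V_9 - V_5)/5600 + (V_9 - V_8)/82000 + (V_9 - V_10)/15 = 0
  Node 10: (V_10 - V_6)/22000 + (V_10 - V_9)/15 + (V_10 - 0)/1.8 = 0
Collecting terms (coefficients in siemens):
  1·V_0 - 0.00001961·V_1 - 1·V_4 = 1
  0.0478·V_1 - 0.00001961·V_0 - 0.04545·V_2 - 0.002326·V_5 = 0
  1.054·V_2 - 0.04545·V_1 - 1·V_3 - 0.008333·V_6 = 0
  1·V_3 - 1·V_2 - 0.0001·V_7 = 0
  1.026·V_4 - 1·V_0 - 0.02564·V_5 - 0.00003704·V_8 = 0
  0.03092·V_5 - 0.002326·V_1 - 0.02564·V_4 - 0.002778·V_6 - 0.0001786·V_9 = 0
  0.3445·V_6 - 0.008333·V_2 - 0.002778·V_5 - 0.3333·V_7 - 0.00004545·V_10 = 0
  0.3335·V_7 - 0.0001·V_3 - 0.3333·V_6 = 0
  0.00004923·V_8 - 0.00003704·V_4 - 0.0000122·V_9 = 0
  0.06686·V_9 - 0.0001786·V_5 - 0.0000122·V_8 - 0.06667·V_10 = 0
  0.6223·V_10 - 0.00004545·V_6 - 0.06667·V_9 = 0
Solving these 11 simultaneous equations (Gaussian elimination) gives:
  V_0 = 3410 V, V_1 = 3310 V, V_2 = 3307 V, V_3 = 3307 V
  V_4 = 3409 V, V_5 = 3371 V, V_6 = 3290 V, V_7 = 3289 V
  V_8 = 2567 V, V_9 = 10.87 V, V_10 = 1.405 V
R_eq = V_0 / 1 A = 3410 Ω = 3.41 kΩ

Final answer: 3.41 kΩ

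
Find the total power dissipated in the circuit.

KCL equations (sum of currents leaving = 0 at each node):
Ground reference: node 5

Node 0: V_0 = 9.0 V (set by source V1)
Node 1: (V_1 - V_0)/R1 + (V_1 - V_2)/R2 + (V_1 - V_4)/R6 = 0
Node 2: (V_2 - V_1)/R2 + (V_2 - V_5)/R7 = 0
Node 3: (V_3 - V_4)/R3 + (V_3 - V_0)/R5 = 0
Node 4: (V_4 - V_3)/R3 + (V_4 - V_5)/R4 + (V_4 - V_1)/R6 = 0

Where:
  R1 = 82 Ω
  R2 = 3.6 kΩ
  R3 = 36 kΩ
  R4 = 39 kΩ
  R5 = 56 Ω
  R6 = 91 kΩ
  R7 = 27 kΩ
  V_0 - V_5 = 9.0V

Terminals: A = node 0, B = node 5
Nodal analysis, taking node 5 as the 0 V reference.
Source V1 fixes V_0 = 9 V.
KCL at each unknown node (sum of currents leaving = 0; resistances in Ω):
  Node 1: (V_1 - 9)/82 + (V_1 - V_2)/3600 + (V_1 - V_4)/91000 = 0
  Node 2: (V_2 - V_1)/3600 + (V_2 - 0)/27000 = 0
  Node 3: (V_3 - V_4)/36000 + (V_3 - 9)/56 = 0
  Node 4: (V_4 - V_3)/36000 + (V_4 - 0)/39000 + (V_4 - V_1)/91000 = 0
Collecting terms (coefficients in siemens):
  0.01248·V_1 - 0.0002778·V_2 - 0.00001099·V_4 = 0.1098
  0.0003148·V_2 - 0.0002778·V_1 = 0
  0.01788·V_3 - 0.00002778·V_4 = 0.1607
  0.00006441·V_4 - 0.00001099·V_1 - 0.00002778·V_3 = 0
Solving these 4 simultaneous equations (Gaussian elimination) gives:
  V_1 = 8.973 V, V_2 = 7.917 V, V_3 = 8.994 V, V_4 = 5.41 V
Power in each resistor, P = (ΔV)²/R:
  P_R1 = (9 - 8.973)²/82 = 0.000009059 W
  P_R2 = (8.973 - 7.917)²/3600 = 0.0003095 W
  P_R3 = (8.994 - 5.41)²/36000 = 0.0003569 W
  P_R4 = (5.41 - 0)²/39000 = 0.0007505 W
  P_R5 = (9 - 8.994)²/56 = 0.0000005552 W
  P_R6 = (8.973 - 5.41)²/91000 = 0.0001395 W
  P_R7 = (7.917 - 0)²/27000 = 0.002322 W
P_total = P_R1 + P_R2 + P_R3 + P_R4 + P_R5 + P_R6 + P_R7 = 0.003888 W

Final answer: 0.003888 W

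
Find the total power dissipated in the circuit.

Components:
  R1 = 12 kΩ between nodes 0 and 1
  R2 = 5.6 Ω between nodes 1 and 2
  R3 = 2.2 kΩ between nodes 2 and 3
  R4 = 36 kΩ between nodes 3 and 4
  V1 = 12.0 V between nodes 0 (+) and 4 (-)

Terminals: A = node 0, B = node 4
Nodal analysis, taking node 4 as the 0 V reference.
Source V1 fixes V_0 = 12 V.
KCL at each unknown node (sum of currents leaving = 0; resistances in Ω):
  Node 1: (V_1 - 12)/12000 + (V_1 - V_2)/5.6 = 0
  Node 2: (V_2 - V_1)/5.6 + (V_2 - V_3)/2200 = 0
  Node 3: (V_3 - V_2)/2200 + (V_3 - 0)/36000 = 0
Collecting terms (coefficients in siemens):
  0.1787·V_1 - 0.1786·V_2 = 0.001
  0.179·V_2 - 0.1786·V_1 - 0.0004545·V_3 = 0
  0.0004823·V_3 - 0.0004545·V_2 = 0
Solving these 3 simultaneous equations (Gaussian elimination) gives:
  V_1 = 9.132 V, V_2 = 9.13 V, V_3 = 8.605 V
Power in each resistor, P = (ΔV)²/R:
  P_R1 = (12 - 9.132)²/12000 = 0.0006856 W
  P_R2 = (9.132 - 9.13)²/5.6 = 0.0000003199 W
  P_R3 = (9.13 - 8.605)²/2200 = 0.0001257 W
  P_R4 = (8.605 - 0)²/36000 = 0.002057 W
P_total = P_R1 + P_R2 + P_R3 + P_R4 = 0.002868 W

Final answer: 0.002868 W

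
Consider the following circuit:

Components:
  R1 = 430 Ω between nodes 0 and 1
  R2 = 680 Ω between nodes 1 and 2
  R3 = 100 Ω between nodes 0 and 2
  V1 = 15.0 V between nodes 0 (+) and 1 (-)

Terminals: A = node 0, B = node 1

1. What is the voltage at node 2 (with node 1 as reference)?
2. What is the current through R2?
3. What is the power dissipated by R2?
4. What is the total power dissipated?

Nodal analysis, taking node 1 as the 0 V reference.
Source V1 fixes V_0 = 15 V.
KCL at each unknown node (sum of currents leaving = 0; resistances in Ω):
  Node 2: (V_2 - 0)/680 + (V_2 - 15)/100 = 0
Collecting terms: 0.01147 × V_2 = 0.15  =>  V_2 = 13.08 V
Part 1:
  Read off the nodal solution: V_2 = 13.08 V
Part 2:
  I_R2 = (V_1 - V_2)/R2 = (0 - 13.08)/680 = -0.01923 A
  Magnitude: I_R2 = 0.01923 A
Part 3:
  I_R2 = (V_1 - V_2)/R2 = (0 - 13.08)/680 = -0.01923 A
  P_R2 = I_R2² × R2 = (-0.01923)² × 680 = 0.2515 W
Part 4:
  Power in each resistor, P = (ΔV)²/R:
    P_R1 = (15 - 0)²/430 = 0.5233 W
    P_R2 = (0 - 13.08)²/680 = 0.2515 W
    P_R3 = (15 - 13.08)²/100 = 0.03698 W
  P_total = P_R1 + P_R2 + P_R3 = 0.8117 W

Final answers:
1. V_2 = 13.08 V
2. I_R2 = 0.01923 A
3. P_R2 = 0.2515 W
4. P_total = 0.8117 W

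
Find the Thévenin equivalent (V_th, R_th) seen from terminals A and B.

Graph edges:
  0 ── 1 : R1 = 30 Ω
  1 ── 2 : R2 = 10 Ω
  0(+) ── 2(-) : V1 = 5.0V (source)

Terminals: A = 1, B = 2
Step 1 — V_th is the open-circuit voltage V_A - V_B (nothing connected across the terminals).
Nodal analysis, taking node 2 as the 0 V reference.
Source V1 fixes V_0 = 5 V.
KCL at each unknown node (sum of currents leaving = 0; resistances in Ω):
  Node 1: (V_1 - 5)/30 + (V_1 - 0)/10 = 0
Collecting terms: 0.1333 × V_1 = 0.1667  =>  V_1 = 1.25 V
V_th = V_1 - V_2 = 1.25 - 0 = 1.25 V
Step 2 — R_th: zero the source — replace V1 by a short circuit (node 2 merges into node 0) — and find the resistance seen between A (node 1) and B (node 0).
Reduce the network between node 1 (A) and node 0 (B) by series/parallel combination:
  Rp1 = R1 ‖ R2 (parallel, both between nodes 0 and 1) = 1/(1/30 + 1/10) = 7.5 Ω
R_th = 7.5 Ω

Final answer: V_th = 1.25 V, R_th = 7.5 Ω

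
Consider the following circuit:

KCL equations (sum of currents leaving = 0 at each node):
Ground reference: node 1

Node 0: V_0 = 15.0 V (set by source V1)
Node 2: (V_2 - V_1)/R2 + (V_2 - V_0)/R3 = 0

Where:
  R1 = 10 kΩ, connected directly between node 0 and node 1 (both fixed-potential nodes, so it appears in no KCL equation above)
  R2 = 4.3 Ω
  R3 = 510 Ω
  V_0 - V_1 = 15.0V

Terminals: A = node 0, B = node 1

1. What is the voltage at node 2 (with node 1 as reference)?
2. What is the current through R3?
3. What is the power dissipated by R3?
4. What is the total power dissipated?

Nodal analysis, taking node 1 as the 0 V reference.
Source V1 fixes V_0 = 15 V.
KCL at each unknown node (sum of currents leaving = 0; resistances in Ω):
  Node 2: (V_2 - 0)/4.3 + (V_2 - 15)/510 = 0
Collecting terms: 0.2345 × V_2 = 0.02941  =>  V_2 = 0.1254 V
Part 1:
  Read off the nodal solution: V_2 = 0.1254 V
Part 2:
  I_R3 = (V_0 - V_2)/R3 = (15 - 0.1254)/510 = 0.02917 A
  Magnitude: I_R3 = 0.02917 A
Part 3:
  I_R3 = (V_0 - V_2)/R3 = (15 - 0.1254)/510 = 0.02917 A
  P_R3 = I_R3² × R3 = (0.02917)² × 510 = 0.4338 W
Part 4:
  Power in each resistor, P = (ΔV)²/R:
    P_R1 = (15 - 0)²/10000 = 0.0225 W
    P_R2 = (0 - 0.1254)²/4.3 = 0.003658 W
    P_R3 = (15 - 0.1254)²/510 = 0.4338 W
  P_total = P_R1 + P_R2 + P_R3 = 0.46 W

Final answers:
1. V_2 = 0.1254 V
2. I_R3 = 0.02917 A
3. P_R3 = 0.4338 W
4. P_total = 0.46 W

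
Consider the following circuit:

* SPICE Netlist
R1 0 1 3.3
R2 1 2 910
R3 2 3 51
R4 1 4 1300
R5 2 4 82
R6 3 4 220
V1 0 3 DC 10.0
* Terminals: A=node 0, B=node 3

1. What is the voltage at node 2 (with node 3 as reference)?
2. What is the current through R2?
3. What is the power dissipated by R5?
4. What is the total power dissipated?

Nodal analysis, taking node 3 as the 0 V reference.
Source V1 fixes V_0 = 10 V.
KCL at each unknown node (sum of currents leaving = 0; resistances in Ω):
  Node 1: (V_1 - 10)/3.3 + (V_1 - V_2)/910 + (V_1 - V_4)/1300 = 0
  Node 2: (V_2 - V_1)/910 + (V_2 - 0)/51 + (V_2 - V_4)/82 = 0
  Node 4: (V_4 - V_1)/1300 + (V_4 - V_2)/82 + (V_4 - 0)/220 = 0
Collecting terms (coefficients in siemens):
  0.3049·V_1 - 0.001099·V_2 - 0.0007692·V_4 = 3.03
  0.0329·V_2 - 0.001099·V_1 - 0.0122·V_4 = 0
  0.01751·V_4 - 0.0007692·V_1 - 0.0122·V_2 = 0
Solving these 3 simultaneous equations (Gaussian elimination) gives:
  V_1 = 9.943 V, V_2 = 0.6659 V, V_4 = 0.9006 V
Part 1:
  Read off the nodal solution: V_2 = 0.6659 V
Part 2:
  I_R2 = (V_1 - V_2)/R2 = (9.943 - 0.6659)/910 = 0.0102 A
  Magnitude: I_R2 = 0.0102 A
Part 3:
  I_R5 = (V_2 - V_4)/R5 = (0.6659 - 0.9006)/82 = -0.002862 A
  P_R5 = I_R5² × R5 = (-0.002862)² × 82 = 0.0006718 W
Part 4:
  Power in each resistor, P = (ΔV)²/R:
    P_R1 = (10 - 9.943)²/3.3 = 0.0009707 W
    P_R2 = (9.943 - 0.6659)²/910 = 0.09458 W
    P_R3 = (0.6659 - 0)²/51 = 0.008695 W
    P_R4 = (9.943 - 0.9006)²/1300 = 0.0629 W
    P_R5 = (0.6659 - 0.9006)²/82 = 0.0006718 W
    P_R6 = (0 - 0.9006)²/220 = 0.003687 W
  P_total = P_R1 + P_R2 + P_R3 + P_R4 + P_R5 + P_R6 = 0.1715 W

Final answers:
1. V_2 = 0.6659 V
2. I_R2 = 0.0102 A
3. P_R5 = 0.0006718 W
4. P_total = 0.1715 W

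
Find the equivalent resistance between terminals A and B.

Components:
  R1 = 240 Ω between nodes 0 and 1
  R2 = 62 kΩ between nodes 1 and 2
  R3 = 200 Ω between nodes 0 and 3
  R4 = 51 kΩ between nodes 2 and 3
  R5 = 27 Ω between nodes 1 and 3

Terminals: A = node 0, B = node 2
The network is not a plain series/parallel combination. Inject a 1 A test current into terminal A (node 0) and return it from terminal B (node 2); then R_eq = V_A / (1 A).
Nodal analysis, taking node 2 as the 0 V reference.
Current source I_test pushes 1 A into node 0 and draws it out of node 2.
KCL at each unknown node (sum of currents leaving = 0; resistances in Ω):
  Node 0: (V_0 - V_1)/240 + (V_0 - V_3)/200 - 1 = 0
  Node 1: (V_1 - V_0)/240 + (V_1 - 0)/62000 + (V_1 - V_3)/27 = 0
  Node 3: (V_3 - V_0)/200 + (V_3 - V_1)/27 + (V_3 - 0)/51000 = 0
Collecting terms (coefficients in siemens):
  0.009167·V_0 - 0.004167·V_1 - 0.005·V_3 = 1
  0.04122·V_1 - 0.004167·V_0 - 0.03704·V_3 = 0
  0.04206·V_3 - 0.005·V_0 - 0.03704·V_1 = 0
Solving these 3 simultaneous equations (Gaussian elimination) gives:
  V_0 = 28090 V, V_1 = 27980 V, V_3 = 27980 V
R_eq = V_0 / 1 A = 28090 Ω = 28.09 kΩ

Final answer: 28.09 kΩ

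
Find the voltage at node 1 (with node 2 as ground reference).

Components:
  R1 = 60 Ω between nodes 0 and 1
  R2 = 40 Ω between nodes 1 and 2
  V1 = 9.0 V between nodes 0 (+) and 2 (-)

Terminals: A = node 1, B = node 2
Nodal analysis, taking node 2 as the 0 V reference.
Source V1 fixes V_0 = 9 V.
KCL at each unknown node (sum of currents leaving = 0; resistances in Ω):
  Node 1: (V_1 - 9)/60 + (V_1 - 0)/40 = 0
Collecting terms: 0.04167 × V_1 = 0.15  =>  V_1 = 3.6 V
The requested potential is V_1 = 3.6 V.

Final answer: V_1 = 3.6 V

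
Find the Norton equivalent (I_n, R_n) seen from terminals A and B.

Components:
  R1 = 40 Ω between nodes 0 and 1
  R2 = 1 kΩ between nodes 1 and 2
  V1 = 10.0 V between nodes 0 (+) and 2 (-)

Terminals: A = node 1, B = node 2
Find the Thévenin equivalent first; then I_n = V_th/R_th and R_n = R_th.
Step 1 — V_th is the open-circuit voltage V_A - V_B (nothing connected across the terminals).
Nodal analysis, taking node 2 as the 0 V reference.
Source V1 fixes V_0 = 10 V.
KCL at each unknown node (sum of currents leaving = 0; resistances in Ω):
  Node 1: (V_1 - 10)/40 + (V_1 - 0)/1000 = 0
Collecting terms: 0.026 × V_1 = 0.25  =>  V_1 = 9.615 V
V_th = V_1 - V_2 = 9.615 - 0 = 9.615 V
Step 2 — R_th: zero the source — replace V1 by a short circuit (node 2 merges into node 0) — and find the resistance seen between A (node 1) and B (node 0).
Reduce the network between node 1 (A) and node 0 (B) by series/parallel combination:
  Rp1 = R1 ‖ R2 (parallel, both between nodes 0 and 1) = 1/(1/40 + 1/1000) = 38.46 Ω
R_th = 38.46 Ω
I_n = V_th/R_th = 9.615/38.46 = 0.25 A, and R_n = R_th = 38.46 Ω

Final answer: I_n = 0.25 A, R_n = 38.46 Ω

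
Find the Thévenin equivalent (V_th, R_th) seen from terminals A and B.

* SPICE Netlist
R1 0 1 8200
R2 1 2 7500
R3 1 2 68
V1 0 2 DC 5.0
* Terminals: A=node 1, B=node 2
Step 1 — V_th is the open-circuit voltage V_A - V_B (nothing connected across the terminals).
Nodal analysis, taking node 2 as the 0 V reference.
Source V1 fixes V_0 = 5 V.
KCL at each unknown node (sum of currents leaving = 0; resistances in Ω):
  Node 1: (V_1 - 5)/8200 + (V_1 - 0)/7500 + (V_1 - 0)/68 = 0
Collecting terms: 0.01496 × V_1 = 0.0006098  =>  V_1 = 0.04076 V
V_th = V_1 - V_2 = 0.04076 - 0 = 0.04076 V
Step 2 — R_th: zero the source — replace V1 by a short circuit (node 2 merges into node 0) — and find the resistance seen between A (node 1) and B (node 0).
Reduce the network between node 1 (A) and node 0 (B) by series/parallel combination:
  Rp1 = R1 ‖ R2 ‖ R3 (parallel, all between nodes 0 and 1) = 1/(1/8200 + 1/7500 + 1/68) = 66.84 Ω
R_th = 66.84 Ω

Final answer: V_th = 0.04076 V, R_th = 66.84 Ω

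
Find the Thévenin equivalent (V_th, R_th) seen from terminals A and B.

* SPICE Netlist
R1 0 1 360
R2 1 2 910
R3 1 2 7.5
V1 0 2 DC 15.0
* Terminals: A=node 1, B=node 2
Step 1 — V_th is the open-circuit voltage V_A - V_B (nothing connected across the terminals).
Nodal analysis, taking node 2 as the 0 V reference.
Source V1 fixes V_0 = 15 V.
KCL at each unknown node (sum of currents leaving = 0; resistances in Ω):
  Node 1: (V_1 - 15)/360 + (V_1 - 0)/910 + (V_1 - 0)/7.5 = 0
Collecting terms: 0.1372 × V_1 = 0.04167  =>  V_1 = 0.3037 V
V_th = V_1 - V_2 = 0.3037 - 0 = 0.3037 V
Step 2 — R_th: zero the source — replace V1 by a short circuit (node 2 merges into node 0) — and find the resistance seen between A (node 1) and B (node 0).
Reduce the network between node 1 (A) and node 0 (B) by series/parallel combination:
  Rp1 = R1 ‖ R2 ‖ R3 (parallel, all between nodes 0 and 1) = 1/(1/360 + 1/910 + 1/7.5) = 7.288 Ω
R_th = 7.288 Ω

Final answer: V_th = 0.3037 V, R_th = 7.288 Ω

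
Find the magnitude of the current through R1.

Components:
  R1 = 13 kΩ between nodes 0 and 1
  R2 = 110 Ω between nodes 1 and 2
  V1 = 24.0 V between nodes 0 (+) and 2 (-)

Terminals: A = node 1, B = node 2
Nodal analysis, taking node 2 as the 0 V reference.
Source V1 fixes V_0 = 24 V.
KCL at each unknown node (sum of currents leaving = 0; resistances in Ω):
  Node 1: (V_1 - 24)/13000 + (V_1 - 0)/110 = 0
Collecting terms: 0.009168 × V_1 = 0.001846  =>  V_1 = 0.2014 V
I_R1 = (V_0 - V_1)/R1 = (24 - 0.2014)/13000 = 0.001831 A
|I_R1| = 0.001831 A

Final answer: |I_R1| = 0.001831 A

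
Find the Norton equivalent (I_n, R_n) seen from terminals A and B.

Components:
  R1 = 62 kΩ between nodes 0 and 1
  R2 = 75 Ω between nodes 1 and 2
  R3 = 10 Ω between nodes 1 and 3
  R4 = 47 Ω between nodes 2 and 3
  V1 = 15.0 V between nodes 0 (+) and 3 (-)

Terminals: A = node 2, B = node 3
Find the Thévenin equivalent first; then I_n = V_th/R_th and R_n = R_th.
Step 1 — V_th is the open-circuit voltage V_A - V_B (nothing connected across the terminals).
Nodal analysis, taking node 3 as the 0 V reference.
Source V1 fixes V_0 = 15 V.
KCL at each unknown node (sum of currents leaving = 0; resistances in Ω):
  Node 1: (V_1 - 15)/62000 + (V_1 - V_2)/75 + (V_1 - 0)/10 = 0
  Node 2: (V_2 - V_1)/75 + (V_2 - 0)/47 = 0
Collecting terms (coefficients in siemens):
  0.1133·V_1 - 0.01333·V_2 = 0.0002419
  0.03461·V_2 - 0.01333·V_1 = 0
Determinant D = (0.1133)(0.03461) - (-0.01333)(-0.01333) = 0.003745
V_1 = [(0.0002419)(0.03461) - (-0.01333)(0)]/D = 0.002236 V
V_2 = [(0.1133)(0) - (0.0002419)(-0.01333)]/D = 0.0008613 V
V_th = V_2 - V_3 = 0.0008613 - 0 = 0.0008613 V
Step 2 — R_th: zero the source — replace V1 by a short circuit (node 3 merges into node 0) — and find the resistance seen between A (node 2) and B (node 0).
Reduce the network between node 2 (A) and node 0 (B) by series/parallel combination:
  Rp1 = R1 ‖ R3 (parallel, both between nodes 0 and 1) = 1/(1/62000 + 1/10) = 9.998 Ω
  Rs1 = R2 + Rp1 (series, joined only at node 1) = 75 + 9.998 = 85 Ω
  Rp2 = R4 ‖ Rs1 (parallel, both between nodes 0 and 2) = 1/(1/47 + 1/85) = 30.26 Ω
R_th = 30.26 Ω
I_n = V_th/R_th = 0.0008613/30.26 = 0.00002846 A, and R_n = R_th = 30.26 Ω

Final answer: I_n = 2.846e-05 A, R_n = 30.26 Ω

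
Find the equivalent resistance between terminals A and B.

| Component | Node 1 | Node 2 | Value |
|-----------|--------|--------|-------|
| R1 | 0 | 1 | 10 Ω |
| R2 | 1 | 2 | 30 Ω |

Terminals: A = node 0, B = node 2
Reduce the network between node 0 (A) and node 2 (B) by series/parallel combination:
  Rs1 = R1 + R2 (series, joined only at node 1) = 10 + 30 = 40 Ω
R_eq = 40 Ω

Final answer: 40 Ω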